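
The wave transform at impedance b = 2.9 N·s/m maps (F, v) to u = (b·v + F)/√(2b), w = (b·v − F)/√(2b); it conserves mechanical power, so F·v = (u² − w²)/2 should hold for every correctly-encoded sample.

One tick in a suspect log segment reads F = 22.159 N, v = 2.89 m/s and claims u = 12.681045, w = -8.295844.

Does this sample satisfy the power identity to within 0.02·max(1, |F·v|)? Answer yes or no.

F·v = 22.159×2.89 = 64.039510 W.
(u² − w²)/2 = (160.808902 − 68.821028)/2 = 45.993937 W.
|Δ| = 18.045573;  2% of max(1, |F·v|) = 1.280790.

no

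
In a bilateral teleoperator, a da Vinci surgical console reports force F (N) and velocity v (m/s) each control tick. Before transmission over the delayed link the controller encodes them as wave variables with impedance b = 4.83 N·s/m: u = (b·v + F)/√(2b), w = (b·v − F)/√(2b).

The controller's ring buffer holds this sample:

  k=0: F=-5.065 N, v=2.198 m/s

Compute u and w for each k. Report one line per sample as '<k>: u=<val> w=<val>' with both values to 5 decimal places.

k=0: b·v=4.83×2.198=10.61634; √(2b)=3.10805; u=(10.61634+(-5.065))/3.10805=1.78611, w=(10.61634−(-5.065))/3.10805=5.04539

0: u=1.78611 w=5.04539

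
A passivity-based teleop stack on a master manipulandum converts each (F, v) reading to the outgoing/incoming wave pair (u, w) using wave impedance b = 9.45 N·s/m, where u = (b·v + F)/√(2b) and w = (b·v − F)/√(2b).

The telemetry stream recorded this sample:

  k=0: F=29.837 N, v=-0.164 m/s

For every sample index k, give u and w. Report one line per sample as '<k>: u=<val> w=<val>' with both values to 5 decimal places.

k=0: b·v=9.45×(-0.164)=-1.54980; √(2b)=4.34741; u=(-1.54980+29.837)/4.34741=6.50667, w=(-1.54980−29.837)/4.34741=-7.21965

0: u=6.50667 w=-7.21965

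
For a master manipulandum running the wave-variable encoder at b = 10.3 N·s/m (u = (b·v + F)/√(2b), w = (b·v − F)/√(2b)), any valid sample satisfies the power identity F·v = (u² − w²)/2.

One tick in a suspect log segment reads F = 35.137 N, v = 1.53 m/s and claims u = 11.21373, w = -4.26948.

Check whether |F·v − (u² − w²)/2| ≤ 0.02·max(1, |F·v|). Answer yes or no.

F·v = 35.137×1.53 = 53.7596 W.
(u² − w²)/2 = (125.7477 − 18.2285)/2 = 53.7596 W.
|Δ| = 0.0000;  2% of max(1, |F·v|) = 1.0752.

yes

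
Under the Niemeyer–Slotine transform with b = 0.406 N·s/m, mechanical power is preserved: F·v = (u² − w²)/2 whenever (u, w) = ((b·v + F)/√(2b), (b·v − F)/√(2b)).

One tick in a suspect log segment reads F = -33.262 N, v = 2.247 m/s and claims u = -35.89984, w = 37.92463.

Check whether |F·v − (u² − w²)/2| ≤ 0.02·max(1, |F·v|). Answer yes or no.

yes

F·v = (-33.262)×2.247 = -74.73971 W.
(u² − w²)/2 = (1288.79851 − 1438.27756)/2 = -74.73952 W.
|Δ| = 0.00019;  2% of max(1, |F·v|) = 1.49479.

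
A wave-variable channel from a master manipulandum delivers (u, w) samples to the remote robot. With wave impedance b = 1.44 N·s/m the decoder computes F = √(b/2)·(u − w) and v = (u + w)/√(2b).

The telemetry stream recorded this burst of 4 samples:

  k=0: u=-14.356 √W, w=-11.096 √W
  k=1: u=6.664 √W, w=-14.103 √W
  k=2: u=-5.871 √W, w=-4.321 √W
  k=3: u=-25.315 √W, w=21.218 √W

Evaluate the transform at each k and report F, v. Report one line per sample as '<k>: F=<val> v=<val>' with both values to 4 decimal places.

k=0: u−w=-3.2600, u+w=-25.4520; √(b/2)=0.8485, √(2b)=1.6971; F=0.8485×(-3.26)=-2.7662, v=-25.4520/1.6971=-14.9977
k=1: u−w=20.7670, u+w=-7.4390; √(b/2)=0.8485, √(2b)=1.6971; F=0.8485×20.767=17.6214, v=-7.4390/1.6971=-4.3835
k=2: u−w=-1.5500, u+w=-10.1920; √(b/2)=0.8485, √(2b)=1.6971; F=0.8485×(-1.55)=-1.3152, v=-10.1920/1.6971=-6.0057
k=3: u−w=-46.5330, u+w=-4.0970; √(b/2)=0.8485, √(2b)=1.6971; F=0.8485×(-46.533)=-39.4846, v=-4.0970/1.6971=-2.4142

0: F=-2.7662 v=-14.9977
1: F=17.6214 v=-4.3835
2: F=-1.3152 v=-6.0057
3: F=-39.4846 v=-2.4142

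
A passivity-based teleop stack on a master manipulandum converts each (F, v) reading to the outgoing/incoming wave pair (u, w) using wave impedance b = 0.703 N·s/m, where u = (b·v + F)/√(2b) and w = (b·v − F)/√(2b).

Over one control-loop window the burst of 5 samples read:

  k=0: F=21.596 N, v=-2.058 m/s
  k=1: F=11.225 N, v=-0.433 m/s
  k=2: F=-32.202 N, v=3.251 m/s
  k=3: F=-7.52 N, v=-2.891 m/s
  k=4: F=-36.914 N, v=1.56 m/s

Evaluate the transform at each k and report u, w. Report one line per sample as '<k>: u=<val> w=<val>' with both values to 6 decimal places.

k=0: b·v=0.703×(-2.058)=-1.446774; √(2b)=1.185749; u=(-1.446774+21.596)/1.185749=16.992830, w=(-1.446774−21.596)/1.185749=-19.433101
k=1: b·v=0.703×(-0.433)=-0.304399; √(2b)=1.185749; u=(-0.304399+11.225)/1.185749=9.209878, w=(-0.304399−11.225)/1.185749=-9.723307
k=2: b·v=0.703×3.251=2.285453; √(2b)=1.185749; u=(2.285453+(-32.202))/1.185749=-25.230090, w=(2.285453−(-32.202))/1.185749=29.084959
k=3: b·v=0.703×(-2.891)=-2.032373; √(2b)=1.185749; u=(-2.032373+(-7.52))/1.185749=-8.055984, w=(-2.032373−(-7.52))/1.185749=4.627985
k=4: b·v=0.703×1.56=1.096680; √(2b)=1.185749; u=(1.096680+(-36.914))/1.185749=-30.206501, w=(1.096680−(-36.914))/1.185749=32.056269

0: u=16.992830 w=-19.433101
1: u=9.209878 w=-9.723307
2: u=-25.230090 w=29.084959
3: u=-8.055984 w=4.627985
4: u=-30.206501 w=32.056269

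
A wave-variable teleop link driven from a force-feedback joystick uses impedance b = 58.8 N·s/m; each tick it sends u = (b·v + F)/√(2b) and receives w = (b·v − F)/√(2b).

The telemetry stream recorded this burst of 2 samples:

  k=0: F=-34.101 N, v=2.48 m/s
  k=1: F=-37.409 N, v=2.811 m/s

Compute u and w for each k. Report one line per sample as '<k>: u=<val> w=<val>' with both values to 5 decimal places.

k=0: b·v=58.8×2.48=145.82400; √(2b)=10.84435; u=(145.82400+(-34.101))/10.84435=10.30241, w=(145.82400−(-34.101))/10.84435=16.59158
k=1: b·v=58.8×2.811=165.28680; √(2b)=10.84435; u=(165.28680+(-37.409))/10.84435=11.79211, w=(165.28680−(-37.409))/10.84435=18.69137

0: u=10.30241 w=16.59158
1: u=11.79211 w=18.69137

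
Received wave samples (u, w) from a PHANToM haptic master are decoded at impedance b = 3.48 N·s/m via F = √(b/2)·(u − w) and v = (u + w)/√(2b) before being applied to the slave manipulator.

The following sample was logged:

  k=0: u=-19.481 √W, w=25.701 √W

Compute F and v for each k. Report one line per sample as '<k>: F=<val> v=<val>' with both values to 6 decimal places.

0: F=-59.599151 v=2.357685

k=0: u−w=-45.182000, u+w=6.220000; √(b/2)=1.319091, √(2b)=2.638181; F=1.319091×(-45.182)=-59.599151, v=6.220000/2.638181=2.357685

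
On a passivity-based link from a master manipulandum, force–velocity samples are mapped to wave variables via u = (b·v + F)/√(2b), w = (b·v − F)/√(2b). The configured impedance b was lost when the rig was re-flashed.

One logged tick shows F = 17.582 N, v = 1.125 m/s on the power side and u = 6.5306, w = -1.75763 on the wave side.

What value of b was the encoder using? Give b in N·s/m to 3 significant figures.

b = 9 N·s/m

u + w = 4.77297;  u + w = √(2b)·v, so √(2b) = 4.77297/1.125 = 4.24264.
b = (√(2b))²/2 = 17.99999/2 = 9.00000.
(Check via u − w = 2F/√(2b): u − w = 8.28823, 2F/√(2b) = 8.28824.)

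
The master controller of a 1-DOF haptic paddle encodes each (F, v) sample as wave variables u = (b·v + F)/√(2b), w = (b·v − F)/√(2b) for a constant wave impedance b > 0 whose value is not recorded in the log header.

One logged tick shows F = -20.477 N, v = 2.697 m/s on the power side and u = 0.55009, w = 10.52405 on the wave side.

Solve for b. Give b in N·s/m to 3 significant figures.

u + w = 11.0741;  u + w = √(2b)·v, so √(2b) = 11.0741/2.697 = 4.1061.
b = (√(2b))²/2 = 16.8600/2 = 8.4300.
(Check via u − w = 2F/√(2b): u − w = -9.9740, 2F/√(2b) = -9.9740.)

b = 8.43 N·s/m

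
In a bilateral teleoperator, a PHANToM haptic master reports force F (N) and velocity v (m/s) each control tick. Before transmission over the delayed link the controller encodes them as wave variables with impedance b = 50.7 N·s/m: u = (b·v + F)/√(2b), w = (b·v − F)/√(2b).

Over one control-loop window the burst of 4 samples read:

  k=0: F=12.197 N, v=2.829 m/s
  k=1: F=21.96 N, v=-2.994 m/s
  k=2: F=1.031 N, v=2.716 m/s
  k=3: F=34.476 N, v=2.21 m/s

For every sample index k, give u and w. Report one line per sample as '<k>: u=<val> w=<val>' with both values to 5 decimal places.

0: u=15.45492 w=13.03242
1: u=-12.89364 w=-17.25521
2: u=13.77712 w=13.57234
3: u=14.55080 w=7.70336

k=0: b·v=50.7×2.829=143.43030; √(2b)=10.06976; u=(143.43030+12.197)/10.06976=15.45492, w=(143.43030−12.197)/10.06976=13.03242
k=1: b·v=50.7×(-2.994)=-151.79580; √(2b)=10.06976; u=(-151.79580+21.96)/10.06976=-12.89364, w=(-151.79580−21.96)/10.06976=-17.25521
k=2: b·v=50.7×2.716=137.70120; √(2b)=10.06976; u=(137.70120+1.031)/10.06976=13.77712, w=(137.70120−1.031)/10.06976=13.57234
k=3: b·v=50.7×2.21=112.04700; √(2b)=10.06976; u=(112.04700+34.476)/10.06976=14.55080, w=(112.04700−34.476)/10.06976=7.70336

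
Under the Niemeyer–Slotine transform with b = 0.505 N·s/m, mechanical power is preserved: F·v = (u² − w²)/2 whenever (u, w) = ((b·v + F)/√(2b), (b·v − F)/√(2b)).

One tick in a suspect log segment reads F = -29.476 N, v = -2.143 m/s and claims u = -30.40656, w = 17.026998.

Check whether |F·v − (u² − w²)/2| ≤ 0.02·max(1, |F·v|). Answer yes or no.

no

F·v = (-29.476)×(-2.143) = 63.167068 W.
(u² − w²)/2 = (924.558891 − 289.918661)/2 = 317.320115 W.
|Δ| = 254.153047;  2% of max(1, |F·v|) = 1.263341.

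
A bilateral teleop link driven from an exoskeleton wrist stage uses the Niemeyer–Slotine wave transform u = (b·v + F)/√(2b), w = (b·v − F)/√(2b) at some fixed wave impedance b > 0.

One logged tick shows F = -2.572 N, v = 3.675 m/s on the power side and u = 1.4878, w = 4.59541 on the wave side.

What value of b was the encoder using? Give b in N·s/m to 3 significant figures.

b = 1.37 N·s/m

u + w = 6.08321;  u + w = √(2b)·v, so √(2b) = 6.08321/3.675 = 1.65530.
b = (√(2b))²/2 = 2.74000/2 = 1.37000.
(Check via u − w = 2F/√(2b): u − w = -3.10761, 2F/√(2b) = -3.10760.)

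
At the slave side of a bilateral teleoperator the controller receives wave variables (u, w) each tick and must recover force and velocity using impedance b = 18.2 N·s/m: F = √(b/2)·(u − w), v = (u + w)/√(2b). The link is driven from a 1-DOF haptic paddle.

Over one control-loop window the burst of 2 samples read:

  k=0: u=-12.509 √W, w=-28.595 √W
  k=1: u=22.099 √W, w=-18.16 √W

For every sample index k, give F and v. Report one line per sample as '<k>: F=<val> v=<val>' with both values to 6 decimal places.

0: F=48.525359 v=-6.812922
1: F=121.446130 v=0.652883

k=0: u−w=16.086000, u+w=-41.104000; √(b/2)=3.016621, √(2b)=6.033241; F=3.016621×16.086=48.525359, v=-41.104000/6.033241=-6.812922
k=1: u−w=40.259000, u+w=3.939000; √(b/2)=3.016621, √(2b)=6.033241; F=3.016621×40.259=121.446130, v=3.939000/6.033241=0.652883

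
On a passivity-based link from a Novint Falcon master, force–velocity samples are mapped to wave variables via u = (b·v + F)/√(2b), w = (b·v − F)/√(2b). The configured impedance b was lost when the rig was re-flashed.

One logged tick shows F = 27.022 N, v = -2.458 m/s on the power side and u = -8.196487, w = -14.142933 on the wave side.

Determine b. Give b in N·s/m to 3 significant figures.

b = 41.3 N·s/m

u + w = -22.339420;  u + w = √(2b)·v, so √(2b) = -22.339420/(-2.458) = 9.088454.
b = (√(2b))²/2 = 82.599997/2 = 41.299998.
(Check via u − w = 2F/√(2b): u − w = 5.946446, 2F/√(2b) = 5.946446.)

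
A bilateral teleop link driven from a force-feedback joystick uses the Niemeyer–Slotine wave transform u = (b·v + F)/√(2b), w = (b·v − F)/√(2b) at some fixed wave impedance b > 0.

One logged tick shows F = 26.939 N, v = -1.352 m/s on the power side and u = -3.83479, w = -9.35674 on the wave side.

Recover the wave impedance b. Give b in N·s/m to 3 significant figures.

u + w = -13.19153;  u + w = √(2b)·v, so √(2b) = -13.19153/(-1.352) = 9.75705.
b = (√(2b))²/2 = 95.20000/2 = 47.60000.
(Check via u − w = 2F/√(2b): u − w = 5.52195, 2F/√(2b) = 5.52196.)

b = 47.6 N·s/m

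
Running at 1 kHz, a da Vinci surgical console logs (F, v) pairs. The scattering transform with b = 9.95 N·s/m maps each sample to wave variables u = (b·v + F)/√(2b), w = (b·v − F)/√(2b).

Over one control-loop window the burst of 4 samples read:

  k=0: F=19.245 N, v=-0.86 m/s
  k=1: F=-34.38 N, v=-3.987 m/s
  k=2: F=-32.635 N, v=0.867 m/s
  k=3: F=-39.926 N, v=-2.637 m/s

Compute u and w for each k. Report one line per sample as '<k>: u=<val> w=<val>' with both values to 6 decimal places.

k=0: b·v=9.95×(-0.86)=-8.557000; √(2b)=4.460942; u=(-8.557000+19.245)/4.460942=2.395907, w=(-8.557000−19.245)/4.460942=-6.232317
k=1: b·v=9.95×(-3.987)=-39.670650; √(2b)=4.460942; u=(-39.670650+(-34.38))/4.460942=-16.599780, w=(-39.670650−(-34.38))/4.460942=-1.185994
k=2: b·v=9.95×0.867=8.626650; √(2b)=4.460942; u=(8.626650+(-32.635))/4.460942=-5.381902, w=(8.626650−(-32.635))/4.460942=9.249538
k=3: b·v=9.95×(-2.637)=-26.238150; √(2b)=4.460942; u=(-26.238150+(-39.926))/4.460942=-14.831880, w=(-26.238150−(-39.926))/4.460942=3.068377

0: u=2.395907 w=-6.232317
1: u=-16.599780 w=-1.185994
2: u=-5.381902 w=9.249538
3: u=-14.831880 w=3.068377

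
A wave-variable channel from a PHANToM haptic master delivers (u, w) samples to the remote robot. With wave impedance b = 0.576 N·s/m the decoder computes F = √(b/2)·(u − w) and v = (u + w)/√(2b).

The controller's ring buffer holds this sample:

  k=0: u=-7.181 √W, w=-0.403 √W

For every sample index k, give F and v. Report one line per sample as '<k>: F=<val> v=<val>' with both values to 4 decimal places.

0: F=-3.6375 v=-7.0660

k=0: u−w=-6.7780, u+w=-7.5840; √(b/2)=0.5367, √(2b)=1.0733; F=0.5367×(-6.778)=-3.6375, v=-7.5840/1.0733=-7.0660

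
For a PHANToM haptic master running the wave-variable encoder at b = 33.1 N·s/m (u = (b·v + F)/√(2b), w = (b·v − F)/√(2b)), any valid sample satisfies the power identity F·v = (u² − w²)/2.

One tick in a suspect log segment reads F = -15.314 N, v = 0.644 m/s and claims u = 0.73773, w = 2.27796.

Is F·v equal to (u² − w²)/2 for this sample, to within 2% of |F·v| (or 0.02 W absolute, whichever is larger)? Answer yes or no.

F·v = (-15.314)×0.644 = -9.8622 W.
(u² − w²)/2 = (0.5442 − 5.1891)/2 = -2.3224 W.
|Δ| = 7.5398;  2% of max(1, |F·v|) = 0.1972.

no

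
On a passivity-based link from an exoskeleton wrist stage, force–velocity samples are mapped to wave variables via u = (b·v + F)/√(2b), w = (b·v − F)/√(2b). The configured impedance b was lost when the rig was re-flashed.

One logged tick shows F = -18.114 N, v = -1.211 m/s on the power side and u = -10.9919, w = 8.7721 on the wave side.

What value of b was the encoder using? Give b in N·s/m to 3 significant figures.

u + w = -2.21980;  u + w = √(2b)·v, so √(2b) = -2.21980/(-1.211) = 1.83303.
b = (√(2b))²/2 = 3.36000/2 = 1.68000.
(Check via u − w = 2F/√(2b): u − w = -19.76400, 2F/√(2b) = -19.76399.)

b = 1.68 N·s/m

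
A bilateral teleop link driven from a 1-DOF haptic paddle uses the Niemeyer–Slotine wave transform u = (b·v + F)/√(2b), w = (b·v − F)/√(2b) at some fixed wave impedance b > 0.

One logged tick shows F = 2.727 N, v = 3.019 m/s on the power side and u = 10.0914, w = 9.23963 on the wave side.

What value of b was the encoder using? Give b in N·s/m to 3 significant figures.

b = 20.5 N·s/m

u + w = 19.33103;  u + w = √(2b)·v, so √(2b) = 19.33103/3.019 = 6.40312.
b = (√(2b))²/2 = 40.99999/2 = 20.50000.
(Check via u − w = 2F/√(2b): u − w = 0.85177, 2F/√(2b) = 0.85177.)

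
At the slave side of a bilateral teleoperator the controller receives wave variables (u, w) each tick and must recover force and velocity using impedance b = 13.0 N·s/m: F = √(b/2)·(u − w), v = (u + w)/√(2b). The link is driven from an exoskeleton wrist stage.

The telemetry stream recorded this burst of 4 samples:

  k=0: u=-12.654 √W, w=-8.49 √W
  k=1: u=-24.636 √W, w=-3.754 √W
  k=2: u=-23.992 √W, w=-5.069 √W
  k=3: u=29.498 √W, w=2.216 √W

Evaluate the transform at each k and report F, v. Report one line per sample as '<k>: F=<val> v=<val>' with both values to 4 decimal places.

0: F=-10.6162 v=-4.1467
1: F=-53.2389 v=-5.5677
2: F=-48.2444 v=-5.6993
3: F=69.5557 v=6.2196

k=0: u−w=-4.1640, u+w=-21.1440; √(b/2)=2.5495, √(2b)=5.0990; F=2.5495×(-4.164)=-10.6162, v=-21.1440/5.0990=-4.1467
k=1: u−w=-20.8820, u+w=-28.3900; √(b/2)=2.5495, √(2b)=5.0990; F=2.5495×(-20.882)=-53.2389, v=-28.3900/5.0990=-5.5677
k=2: u−w=-18.9230, u+w=-29.0610; √(b/2)=2.5495, √(2b)=5.0990; F=2.5495×(-18.923)=-48.2444, v=-29.0610/5.0990=-5.6993
k=3: u−w=27.2820, u+w=31.7140; √(b/2)=2.5495, √(2b)=5.0990; F=2.5495×27.282=69.5557, v=31.7140/5.0990=6.2196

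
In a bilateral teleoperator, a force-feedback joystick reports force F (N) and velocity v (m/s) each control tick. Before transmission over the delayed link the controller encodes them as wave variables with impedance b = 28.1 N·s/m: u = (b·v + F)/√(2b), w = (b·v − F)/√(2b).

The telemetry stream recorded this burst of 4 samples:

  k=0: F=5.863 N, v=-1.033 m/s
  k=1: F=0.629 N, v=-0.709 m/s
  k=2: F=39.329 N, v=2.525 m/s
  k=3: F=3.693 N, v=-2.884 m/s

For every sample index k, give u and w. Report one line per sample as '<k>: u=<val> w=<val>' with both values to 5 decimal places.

0: u=-3.08995 w=-4.65411
1: u=-2.57366 w=-2.74147
2: u=14.71074 w=4.21834
3: u=-10.31757 w=-11.30281

k=0: b·v=28.1×(-1.033)=-29.02730; √(2b)=7.49667; u=(-29.02730+5.863)/7.49667=-3.08995, w=(-29.02730−5.863)/7.49667=-4.65411
k=1: b·v=28.1×(-0.709)=-19.92290; √(2b)=7.49667; u=(-19.92290+0.629)/7.49667=-2.57366, w=(-19.92290−0.629)/7.49667=-2.74147
k=2: b·v=28.1×2.525=70.95250; √(2b)=7.49667; u=(70.95250+39.329)/7.49667=14.71074, w=(70.95250−39.329)/7.49667=4.21834
k=3: b·v=28.1×(-2.884)=-81.04040; √(2b)=7.49667; u=(-81.04040+3.693)/7.49667=-10.31757, w=(-81.04040−3.693)/7.49667=-11.30281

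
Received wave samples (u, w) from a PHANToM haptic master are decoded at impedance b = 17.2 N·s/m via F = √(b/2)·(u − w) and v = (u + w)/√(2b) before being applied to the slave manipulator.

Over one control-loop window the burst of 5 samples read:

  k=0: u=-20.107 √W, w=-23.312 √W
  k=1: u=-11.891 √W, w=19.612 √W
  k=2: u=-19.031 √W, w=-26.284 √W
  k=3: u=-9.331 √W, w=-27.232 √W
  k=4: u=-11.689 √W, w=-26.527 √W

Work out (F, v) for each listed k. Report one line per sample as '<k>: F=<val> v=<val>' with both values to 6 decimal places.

k=0: u−w=3.205000, u+w=-43.419000; √(b/2)=2.932576, √(2b)=5.865151; F=2.932576×3.205=9.398905, v=-43.419000/5.865151=-7.402878
k=1: u−w=-31.503000, u+w=7.721000; √(b/2)=2.932576, √(2b)=5.865151; F=2.932576×(-31.503)=-92.384931, v=7.721000/5.865151=1.316420
k=2: u−w=7.253000, u+w=-45.315000; √(b/2)=2.932576, √(2b)=5.865151; F=2.932576×7.253=21.269971, v=-45.315000/5.865151=-7.726143
k=3: u−w=17.901000, u+w=-36.563000; √(b/2)=2.932576, √(2b)=5.865151; F=2.932576×17.901=52.496037, v=-36.563000/5.865151=-6.233940
k=4: u−w=14.838000, u+w=-38.216000; √(b/2)=2.932576, √(2b)=5.865151; F=2.932576×14.838=43.513558, v=-38.216000/5.865151=-6.515774

0: F=9.398905 v=-7.402878
1: F=-92.384931 v=1.316420
2: F=21.269971 v=-7.726143
3: F=52.496037 v=-6.233940
4: F=43.513558 v=-6.515774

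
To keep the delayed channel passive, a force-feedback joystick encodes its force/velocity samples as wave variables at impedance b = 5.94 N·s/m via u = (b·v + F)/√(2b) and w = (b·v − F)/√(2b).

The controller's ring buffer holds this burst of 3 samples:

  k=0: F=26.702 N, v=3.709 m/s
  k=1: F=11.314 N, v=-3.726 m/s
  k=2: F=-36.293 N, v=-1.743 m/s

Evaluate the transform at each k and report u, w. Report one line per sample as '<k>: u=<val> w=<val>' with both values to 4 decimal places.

k=0: b·v=5.94×3.709=22.0315; √(2b)=3.4467; u=(22.0315+26.702)/3.4467=14.1390, w=(22.0315−26.702)/3.4467=-1.3551
k=1: b·v=5.94×(-3.726)=-22.1324; √(2b)=3.4467; u=(-22.1324+11.314)/3.4467=-3.1387, w=(-22.1324−11.314)/3.4467=-9.7038
k=2: b·v=5.94×(-1.743)=-10.3534; √(2b)=3.4467; u=(-10.3534+(-36.293))/3.4467=-13.5335, w=(-10.3534−(-36.293))/3.4467=7.5258

0: u=14.1390 w=-1.3551
1: u=-3.1387 w=-9.7038
2: u=-13.5335 w=7.5258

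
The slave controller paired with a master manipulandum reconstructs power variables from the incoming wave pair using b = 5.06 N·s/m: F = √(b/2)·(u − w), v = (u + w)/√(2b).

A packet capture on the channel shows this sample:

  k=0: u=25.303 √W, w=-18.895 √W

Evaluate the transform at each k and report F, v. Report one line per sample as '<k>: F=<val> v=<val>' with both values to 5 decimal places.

0: F=70.30122 v=2.01434

k=0: u−w=44.19800, u+w=6.40800; √(b/2)=1.59060, √(2b)=3.18119; F=1.59060×44.198=70.30122, v=6.40800/3.18119=2.01434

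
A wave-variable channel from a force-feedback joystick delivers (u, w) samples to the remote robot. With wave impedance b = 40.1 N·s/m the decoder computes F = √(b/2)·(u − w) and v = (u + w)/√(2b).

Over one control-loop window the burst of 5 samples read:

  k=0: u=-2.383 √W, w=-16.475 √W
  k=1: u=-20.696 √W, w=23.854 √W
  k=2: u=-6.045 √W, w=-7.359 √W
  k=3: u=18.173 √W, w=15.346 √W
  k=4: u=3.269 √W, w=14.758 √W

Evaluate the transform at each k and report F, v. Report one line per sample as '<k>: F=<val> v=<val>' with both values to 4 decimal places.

k=0: u−w=14.0920, u+w=-18.8580; √(b/2)=4.4777, √(2b)=8.9554; F=4.4777×14.092=63.1001, v=-18.8580/8.9554=-2.1058
k=1: u−w=-44.5500, u+w=3.1580; √(b/2)=4.4777, √(2b)=8.9554; F=4.4777×(-44.55)=-199.4825, v=3.1580/8.9554=0.3526
k=2: u−w=1.3140, u+w=-13.4040; √(b/2)=4.4777, √(2b)=8.9554; F=4.4777×1.314=5.8837, v=-13.4040/8.9554=-1.4967
k=3: u−w=2.8270, u+w=33.5190; √(b/2)=4.4777, √(2b)=8.9554; F=4.4777×2.827=12.6585, v=33.5190/8.9554=3.7429
k=4: u−w=-11.4890, u+w=18.0270; √(b/2)=4.4777, √(2b)=8.9554; F=4.4777×(-11.489)=-51.4446, v=18.0270/8.9554=2.0130

0: F=63.1001 v=-2.1058
1: F=-199.4825 v=0.3526
2: F=5.8837 v=-1.4967
3: F=12.6585 v=3.7429
4: F=-51.4446 v=2.0130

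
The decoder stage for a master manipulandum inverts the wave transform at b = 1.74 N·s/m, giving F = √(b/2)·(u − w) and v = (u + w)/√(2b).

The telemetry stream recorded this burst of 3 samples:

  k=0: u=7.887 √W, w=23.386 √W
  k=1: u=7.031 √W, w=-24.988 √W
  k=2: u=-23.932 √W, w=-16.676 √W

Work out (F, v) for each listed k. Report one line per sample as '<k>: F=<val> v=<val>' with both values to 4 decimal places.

0: F=-14.4565 v=16.7641
1: F=29.8653 v=-9.6260
2: F=-6.7679 v=-21.7682

k=0: u−w=-15.4990, u+w=31.2730; √(b/2)=0.9327, √(2b)=1.8655; F=0.9327×(-15.499)=-14.4565, v=31.2730/1.8655=16.7641
k=1: u−w=32.0190, u+w=-17.9570; √(b/2)=0.9327, √(2b)=1.8655; F=0.9327×32.019=29.8653, v=-17.9570/1.8655=-9.6260
k=2: u−w=-7.2560, u+w=-40.6080; √(b/2)=0.9327, √(2b)=1.8655; F=0.9327×(-7.256)=-6.7679, v=-40.6080/1.8655=-21.7682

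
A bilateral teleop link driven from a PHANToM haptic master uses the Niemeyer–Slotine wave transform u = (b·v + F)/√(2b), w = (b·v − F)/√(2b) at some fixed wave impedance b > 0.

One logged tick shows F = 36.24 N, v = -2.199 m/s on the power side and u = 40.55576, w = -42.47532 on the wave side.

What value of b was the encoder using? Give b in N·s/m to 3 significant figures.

u + w = -1.9196;  u + w = √(2b)·v, so √(2b) = -1.9196/(-2.199) = 0.8729.
b = (√(2b))²/2 = 0.7620/2 = 0.3810.
(Check via u − w = 2F/√(2b): u − w = 83.0311, 2F/√(2b) = 83.0313.)

b = 0.381 N·s/m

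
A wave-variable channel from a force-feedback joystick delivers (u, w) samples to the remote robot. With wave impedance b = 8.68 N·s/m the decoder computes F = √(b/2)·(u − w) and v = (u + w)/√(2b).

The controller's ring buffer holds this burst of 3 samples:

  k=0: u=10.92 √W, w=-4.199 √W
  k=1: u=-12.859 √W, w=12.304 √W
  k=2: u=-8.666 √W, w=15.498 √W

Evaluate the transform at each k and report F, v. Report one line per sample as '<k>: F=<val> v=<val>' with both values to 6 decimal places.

0: F=31.496909 v=1.613092
1: F=-52.421239 v=-0.133204
2: F=-50.340056 v=1.639732

k=0: u−w=15.119000, u+w=6.721000; √(b/2)=2.083267, √(2b)=4.166533; F=2.083267×15.119=31.496909, v=6.721000/4.166533=1.613092
k=1: u−w=-25.163000, u+w=-0.555000; √(b/2)=2.083267, √(2b)=4.166533; F=2.083267×(-25.163)=-52.421239, v=-0.555000/4.166533=-0.133204
k=2: u−w=-24.164000, u+w=6.832000; √(b/2)=2.083267, √(2b)=4.166533; F=2.083267×(-24.164)=-50.340056, v=6.832000/4.166533=1.639732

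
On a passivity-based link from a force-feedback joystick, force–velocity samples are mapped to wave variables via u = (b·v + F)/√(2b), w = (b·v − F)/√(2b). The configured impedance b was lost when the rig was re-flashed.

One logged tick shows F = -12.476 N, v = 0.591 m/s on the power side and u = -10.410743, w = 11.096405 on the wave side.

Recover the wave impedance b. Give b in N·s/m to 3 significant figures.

u + w = 0.685662;  u + w = √(2b)·v, so √(2b) = 0.685662/0.591 = 1.160173.
b = (√(2b))²/2 = 1.346000/2 = 0.673000.
(Check via u − w = 2F/√(2b): u − w = -21.507148, 2F/√(2b) = -21.507145.)

b = 0.673 N·s/m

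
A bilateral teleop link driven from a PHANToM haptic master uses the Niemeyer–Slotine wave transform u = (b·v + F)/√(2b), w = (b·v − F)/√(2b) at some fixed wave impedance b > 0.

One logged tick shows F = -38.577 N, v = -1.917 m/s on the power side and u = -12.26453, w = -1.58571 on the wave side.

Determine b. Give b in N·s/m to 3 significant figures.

u + w = -13.85024;  u + w = √(2b)·v, so √(2b) = -13.85024/(-1.917) = 7.22496.
b = (√(2b))²/2 = 52.19998/2 = 26.09999.
(Check via u − w = 2F/√(2b): u − w = -10.67882, 2F/√(2b) = -10.67882.)

b = 26.1 N·s/m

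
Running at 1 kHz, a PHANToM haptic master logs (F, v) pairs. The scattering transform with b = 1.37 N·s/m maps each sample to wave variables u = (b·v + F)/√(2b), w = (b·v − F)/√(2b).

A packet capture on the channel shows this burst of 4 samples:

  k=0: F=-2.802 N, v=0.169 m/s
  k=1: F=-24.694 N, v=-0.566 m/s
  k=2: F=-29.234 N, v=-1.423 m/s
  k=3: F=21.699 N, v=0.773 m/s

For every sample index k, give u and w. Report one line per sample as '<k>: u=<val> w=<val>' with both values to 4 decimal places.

k=0: b·v=1.37×0.169=0.2315; √(2b)=1.6553; u=(0.2315+(-2.802))/1.6553=-1.5529, w=(0.2315−(-2.802))/1.6553=1.8326
k=1: b·v=1.37×(-0.566)=-0.7754; √(2b)=1.6553; u=(-0.7754+(-24.694))/1.6553=-15.3866, w=(-0.7754−(-24.694))/1.6553=14.4497
k=2: b·v=1.37×(-1.423)=-1.9495; √(2b)=1.6553; u=(-1.9495+(-29.234))/1.6553=-18.8386, w=(-1.9495−(-29.234))/1.6553=16.4832
k=3: b·v=1.37×0.773=1.0590; √(2b)=1.6553; u=(1.0590+21.699)/1.6553=13.7486, w=(1.0590−21.699)/1.6553=-12.4691

0: u=-1.5529 w=1.8326
1: u=-15.3866 w=14.4497
2: u=-18.8386 w=16.4832
3: u=13.7486 w=-12.4691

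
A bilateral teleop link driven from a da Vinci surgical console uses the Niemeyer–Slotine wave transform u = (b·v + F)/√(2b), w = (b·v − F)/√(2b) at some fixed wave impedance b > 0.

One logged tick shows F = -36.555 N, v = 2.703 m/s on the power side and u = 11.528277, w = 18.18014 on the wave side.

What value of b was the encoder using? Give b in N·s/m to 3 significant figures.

u + w = 29.708417;  u + w = √(2b)·v, so √(2b) = 29.708417/2.703 = 10.990905.
b = (√(2b))²/2 = 120.799999/2 = 60.400000.
(Check via u − w = 2F/√(2b): u − w = -6.651863, 2F/√(2b) = -6.651863.)

b = 60.4 N·s/m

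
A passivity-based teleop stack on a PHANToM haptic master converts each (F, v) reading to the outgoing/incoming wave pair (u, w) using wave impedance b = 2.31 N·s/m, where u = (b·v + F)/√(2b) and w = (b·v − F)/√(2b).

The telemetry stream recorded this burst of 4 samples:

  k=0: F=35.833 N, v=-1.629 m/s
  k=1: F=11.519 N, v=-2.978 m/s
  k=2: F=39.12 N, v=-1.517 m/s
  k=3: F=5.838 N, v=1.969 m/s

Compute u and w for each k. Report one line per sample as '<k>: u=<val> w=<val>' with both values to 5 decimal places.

0: u=14.92032 w=-18.42172
1: u=2.15864 w=-8.55961
2: u=16.56994 w=-19.83061
3: u=4.83219 w=-0.59998

k=0: b·v=2.31×(-1.629)=-3.76299; √(2b)=2.14942; u=(-3.76299+35.833)/2.14942=14.92032, w=(-3.76299−35.833)/2.14942=-18.42172
k=1: b·v=2.31×(-2.978)=-6.87918; √(2b)=2.14942; u=(-6.87918+11.519)/2.14942=2.15864, w=(-6.87918−11.519)/2.14942=-8.55961
k=2: b·v=2.31×(-1.517)=-3.50427; √(2b)=2.14942; u=(-3.50427+39.12)/2.14942=16.56994, w=(-3.50427−39.12)/2.14942=-19.83061
k=3: b·v=2.31×1.969=4.54839; √(2b)=2.14942; u=(4.54839+5.838)/2.14942=4.83219, w=(4.54839−5.838)/2.14942=-0.59998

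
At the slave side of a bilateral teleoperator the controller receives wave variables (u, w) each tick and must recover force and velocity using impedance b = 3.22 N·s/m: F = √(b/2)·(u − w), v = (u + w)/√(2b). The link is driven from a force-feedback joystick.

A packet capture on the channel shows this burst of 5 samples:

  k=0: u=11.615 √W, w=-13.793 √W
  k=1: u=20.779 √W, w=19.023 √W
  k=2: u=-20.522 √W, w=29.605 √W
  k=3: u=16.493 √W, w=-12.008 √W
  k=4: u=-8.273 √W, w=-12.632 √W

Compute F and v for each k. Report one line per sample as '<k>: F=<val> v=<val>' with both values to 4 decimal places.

0: F=32.2391 v=-0.8583
1: F=2.2281 v=15.6842
2: F=-63.6040 v=3.5792
3: F=36.1637 v=1.7673
4: F=5.5310 v=-8.2377

k=0: u−w=25.4080, u+w=-2.1780; √(b/2)=1.2689, √(2b)=2.5377; F=1.2689×25.408=32.2391, v=-2.1780/2.5377=-0.8583
k=1: u−w=1.7560, u+w=39.8020; √(b/2)=1.2689, √(2b)=2.5377; F=1.2689×1.756=2.2281, v=39.8020/2.5377=15.6842
k=2: u−w=-50.1270, u+w=9.0830; √(b/2)=1.2689, √(2b)=2.5377; F=1.2689×(-50.127)=-63.6040, v=9.0830/2.5377=3.5792
k=3: u−w=28.5010, u+w=4.4850; √(b/2)=1.2689, √(2b)=2.5377; F=1.2689×28.501=36.1637, v=4.4850/2.5377=1.7673
k=4: u−w=4.3590, u+w=-20.9050; √(b/2)=1.2689, √(2b)=2.5377; F=1.2689×4.359=5.5310, v=-20.9050/2.5377=-8.2377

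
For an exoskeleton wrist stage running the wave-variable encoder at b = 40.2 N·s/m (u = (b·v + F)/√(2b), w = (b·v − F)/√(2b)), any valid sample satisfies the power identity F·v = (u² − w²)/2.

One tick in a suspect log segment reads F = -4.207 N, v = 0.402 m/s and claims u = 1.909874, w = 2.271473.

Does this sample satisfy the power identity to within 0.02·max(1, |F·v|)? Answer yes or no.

F·v = (-4.207)×0.402 = -1.691214 W.
(u² − w²)/2 = (3.647619 − 5.159590)/2 = -0.755985 W.
|Δ| = 0.935229;  2% of max(1, |F·v|) = 0.033824.

no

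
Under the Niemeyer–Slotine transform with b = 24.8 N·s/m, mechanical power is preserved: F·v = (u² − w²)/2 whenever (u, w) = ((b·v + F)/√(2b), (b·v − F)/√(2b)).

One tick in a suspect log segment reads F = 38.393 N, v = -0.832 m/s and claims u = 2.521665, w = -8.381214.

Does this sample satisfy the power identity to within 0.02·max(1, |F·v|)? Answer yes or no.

F·v = 38.393×(-0.832) = -31.942976 W.
(u² − w²)/2 = (6.358794 − 70.244748)/2 = -31.942977 W.
|Δ| = 0.000001;  2% of max(1, |F·v|) = 0.638860.

yes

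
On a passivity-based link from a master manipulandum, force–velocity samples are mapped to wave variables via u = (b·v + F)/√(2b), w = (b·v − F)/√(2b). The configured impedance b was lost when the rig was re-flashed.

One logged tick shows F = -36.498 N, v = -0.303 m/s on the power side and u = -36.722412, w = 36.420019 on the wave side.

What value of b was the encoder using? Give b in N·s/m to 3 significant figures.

u + w = -0.302393;  u + w = √(2b)·v, so √(2b) = -0.302393/(-0.303) = 0.997997.
b = (√(2b))²/2 = 0.995997/2 = 0.497999.
(Check via u − w = 2F/√(2b): u − w = -73.142431, 2F/√(2b) = -73.142526.)

b = 0.498 N·s/m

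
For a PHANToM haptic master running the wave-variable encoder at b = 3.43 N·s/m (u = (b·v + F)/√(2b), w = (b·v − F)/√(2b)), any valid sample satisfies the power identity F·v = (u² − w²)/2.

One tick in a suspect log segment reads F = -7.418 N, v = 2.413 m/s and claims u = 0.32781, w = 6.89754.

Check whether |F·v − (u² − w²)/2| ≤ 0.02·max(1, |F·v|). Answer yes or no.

no

F·v = (-7.418)×2.413 = -17.8996 W.
(u² − w²)/2 = (0.1075 − 47.5761)/2 = -23.7343 W.
|Δ| = 5.8347;  2% of max(1, |F·v|) = 0.3580.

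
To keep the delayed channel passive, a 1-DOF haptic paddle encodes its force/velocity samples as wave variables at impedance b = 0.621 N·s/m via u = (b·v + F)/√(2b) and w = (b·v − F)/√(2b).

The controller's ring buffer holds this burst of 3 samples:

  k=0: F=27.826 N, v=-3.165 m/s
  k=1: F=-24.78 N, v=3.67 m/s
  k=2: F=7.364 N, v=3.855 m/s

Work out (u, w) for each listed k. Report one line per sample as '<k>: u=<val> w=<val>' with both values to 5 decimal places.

0: u=23.20474 w=-26.73198
1: u=-20.19016 w=24.28019
2: u=8.75584 w=-4.45964

k=0: b·v=0.621×(-3.165)=-1.96547; √(2b)=1.11445; u=(-1.96547+27.826)/1.11445=23.20474, w=(-1.96547−27.826)/1.11445=-26.73198
k=1: b·v=0.621×3.67=2.27907; √(2b)=1.11445; u=(2.27907+(-24.78))/1.11445=-20.19016, w=(2.27907−(-24.78))/1.11445=24.28019
k=2: b·v=0.621×3.855=2.39396; √(2b)=1.11445; u=(2.39396+7.364)/1.11445=8.75584, w=(2.39396−7.364)/1.11445=-4.45964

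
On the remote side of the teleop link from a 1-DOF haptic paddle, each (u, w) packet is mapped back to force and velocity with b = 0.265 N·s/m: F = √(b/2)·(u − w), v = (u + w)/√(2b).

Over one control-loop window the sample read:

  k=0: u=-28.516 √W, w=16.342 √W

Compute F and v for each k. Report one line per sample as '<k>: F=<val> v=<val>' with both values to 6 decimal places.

k=0: u−w=-44.858000, u+w=-12.174000; √(b/2)=0.364005, √(2b)=0.728011; F=0.364005×(-44.858)=-16.328558, v=-12.174000/0.728011=-16.722275

0: F=-16.328558 v=-16.722275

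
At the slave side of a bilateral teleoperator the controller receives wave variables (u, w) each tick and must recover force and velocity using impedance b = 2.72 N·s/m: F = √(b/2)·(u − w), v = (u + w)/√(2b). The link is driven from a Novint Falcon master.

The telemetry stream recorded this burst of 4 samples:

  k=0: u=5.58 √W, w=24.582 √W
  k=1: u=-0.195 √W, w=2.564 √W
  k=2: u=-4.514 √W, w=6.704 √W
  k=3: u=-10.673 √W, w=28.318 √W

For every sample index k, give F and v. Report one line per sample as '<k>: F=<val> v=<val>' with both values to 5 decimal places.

0: F=-22.15995 v=12.93185
1: F=-3.21752 v=1.01570
2: F=-13.08232 v=0.93895
3: F=-45.47093 v=7.56523

k=0: u−w=-19.00200, u+w=30.16200; √(b/2)=1.16619, √(2b)=2.33238; F=1.16619×(-19.002)=-22.15995, v=30.16200/2.33238=12.93185
k=1: u−w=-2.75900, u+w=2.36900; √(b/2)=1.16619, √(2b)=2.33238; F=1.16619×(-2.759)=-3.21752, v=2.36900/2.33238=1.01570
k=2: u−w=-11.21800, u+w=2.19000; √(b/2)=1.16619, √(2b)=2.33238; F=1.16619×(-11.218)=-13.08232, v=2.19000/2.33238=0.93895
k=3: u−w=-38.99100, u+w=17.64500; √(b/2)=1.16619, √(2b)=2.33238; F=1.16619×(-38.991)=-45.47093, v=17.64500/2.33238=7.56523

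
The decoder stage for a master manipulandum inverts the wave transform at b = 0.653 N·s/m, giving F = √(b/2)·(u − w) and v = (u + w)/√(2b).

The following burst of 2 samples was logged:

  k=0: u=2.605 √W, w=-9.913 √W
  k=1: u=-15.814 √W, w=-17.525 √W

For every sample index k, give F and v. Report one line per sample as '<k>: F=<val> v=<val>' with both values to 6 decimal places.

0: F=7.152808 v=-6.394800
1: F=0.977668 v=-29.172993

k=0: u−w=12.518000, u+w=-7.308000; √(b/2)=0.571402, √(2b)=1.142804; F=0.571402×12.518=7.152808, v=-7.308000/1.142804=-6.394800
k=1: u−w=1.711000, u+w=-33.339000; √(b/2)=0.571402, √(2b)=1.142804; F=0.571402×1.711=0.977668, v=-33.339000/1.142804=-29.172993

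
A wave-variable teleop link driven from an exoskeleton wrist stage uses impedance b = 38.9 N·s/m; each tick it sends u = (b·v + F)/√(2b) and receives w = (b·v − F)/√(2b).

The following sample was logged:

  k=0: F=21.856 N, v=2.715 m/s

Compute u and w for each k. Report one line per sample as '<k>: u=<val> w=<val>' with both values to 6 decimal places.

0: u=14.451618 w=9.495851

k=0: b·v=38.9×2.715=105.613500; √(2b)=8.820431; u=(105.613500+21.856)/8.820431=14.451618, w=(105.613500−21.856)/8.820431=9.495851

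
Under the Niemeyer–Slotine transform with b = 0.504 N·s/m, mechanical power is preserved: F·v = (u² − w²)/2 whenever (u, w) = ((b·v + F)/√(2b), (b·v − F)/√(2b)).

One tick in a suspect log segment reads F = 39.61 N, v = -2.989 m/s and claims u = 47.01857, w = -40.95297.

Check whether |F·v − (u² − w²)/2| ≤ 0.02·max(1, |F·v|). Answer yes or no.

F·v = 39.61×(-2.989) = -118.3943 W.
(u² − w²)/2 = (2210.7459 − 1677.1458)/2 = 266.8001 W.
|Δ| = 385.1944;  2% of max(1, |F·v|) = 2.3679.

no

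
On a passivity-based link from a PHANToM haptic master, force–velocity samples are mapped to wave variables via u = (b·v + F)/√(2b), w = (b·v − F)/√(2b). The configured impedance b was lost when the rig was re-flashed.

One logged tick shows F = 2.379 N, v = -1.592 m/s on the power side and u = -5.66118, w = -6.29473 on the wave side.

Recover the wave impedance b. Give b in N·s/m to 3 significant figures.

b = 28.2 N·s/m

u + w = -11.9559;  u + w = √(2b)·v, so √(2b) = -11.9559/(-1.592) = 7.5100.
b = (√(2b))²/2 = 56.4000/2 = 28.2000.
(Check via u − w = 2F/√(2b): u − w = 0.6336, 2F/√(2b) = 0.6336.)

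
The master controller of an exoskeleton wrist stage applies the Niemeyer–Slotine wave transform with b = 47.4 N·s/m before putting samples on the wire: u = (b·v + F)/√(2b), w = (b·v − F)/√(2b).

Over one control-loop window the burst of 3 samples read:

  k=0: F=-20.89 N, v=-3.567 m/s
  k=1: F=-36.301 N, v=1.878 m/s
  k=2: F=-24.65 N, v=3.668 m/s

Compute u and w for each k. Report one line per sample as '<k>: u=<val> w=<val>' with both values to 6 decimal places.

0: u=-19.510628 w=-15.219571
1: u=5.414270 w=12.870932
2: u=15.325091 w=20.388497

k=0: b·v=47.4×(-3.567)=-169.075800; √(2b)=9.736529; u=(-169.075800+(-20.89))/9.736529=-19.510628, w=(-169.075800−(-20.89))/9.736529=-15.219571
k=1: b·v=47.4×1.878=89.017200; √(2b)=9.736529; u=(89.017200+(-36.301))/9.736529=5.414270, w=(89.017200−(-36.301))/9.736529=12.870932
k=2: b·v=47.4×3.668=173.863200; √(2b)=9.736529; u=(173.863200+(-24.65))/9.736529=15.325091, w=(173.863200−(-24.65))/9.736529=20.388497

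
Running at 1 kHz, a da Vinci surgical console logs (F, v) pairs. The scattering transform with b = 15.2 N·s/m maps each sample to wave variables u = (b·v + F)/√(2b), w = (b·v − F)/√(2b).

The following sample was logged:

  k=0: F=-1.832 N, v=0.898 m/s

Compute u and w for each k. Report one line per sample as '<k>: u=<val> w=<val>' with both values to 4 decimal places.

k=0: b·v=15.2×0.898=13.6496; √(2b)=5.5136; u=(13.6496+(-1.832))/5.5136=2.1433, w=(13.6496−(-1.832))/5.5136=2.8079

0: u=2.1433 w=2.8079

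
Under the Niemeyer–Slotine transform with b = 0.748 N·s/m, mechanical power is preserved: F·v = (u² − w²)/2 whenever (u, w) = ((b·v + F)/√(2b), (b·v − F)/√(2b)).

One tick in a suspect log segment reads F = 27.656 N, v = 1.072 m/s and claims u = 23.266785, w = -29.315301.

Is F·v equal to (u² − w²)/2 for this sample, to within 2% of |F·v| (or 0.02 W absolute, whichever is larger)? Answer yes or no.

F·v = 27.656×1.072 = 29.647232 W.
(u² − w²)/2 = (541.343284 − 859.386873)/2 = -159.021794 W.
|Δ| = 188.669026;  2% of max(1, |F·v|) = 0.592945.

no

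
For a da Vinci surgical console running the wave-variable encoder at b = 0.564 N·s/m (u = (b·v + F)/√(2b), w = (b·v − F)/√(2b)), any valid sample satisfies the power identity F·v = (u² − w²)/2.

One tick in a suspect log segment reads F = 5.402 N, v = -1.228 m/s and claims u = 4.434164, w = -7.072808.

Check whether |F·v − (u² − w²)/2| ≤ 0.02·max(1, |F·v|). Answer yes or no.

no

F·v = 5.402×(-1.228) = -6.633656 W.
(u² − w²)/2 = (19.661810 − 50.024613)/2 = -15.181401 W.
|Δ| = 8.547745;  2% of max(1, |F·v|) = 0.132673.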